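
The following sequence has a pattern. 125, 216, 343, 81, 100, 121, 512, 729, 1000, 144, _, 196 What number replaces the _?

The slot pattern repeats as AAABBB (period 6), so there are 2 interleaved tracks.
Track A: 125, 216, 343, 512, 729, 1000 — the cubes 5³, 6³, 7³, ….
Track B: 81, 100, 121, 144, ?, 196 — perfect squares starting at 9².
The gap is track B's term 5; the rule gives 169.

169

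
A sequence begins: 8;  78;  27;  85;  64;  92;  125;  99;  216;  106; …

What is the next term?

Taking every 2nd term gives 2 separate tracks.
Subsequence A is 8, 27, 64, 125, 216, which is perfect cubes starting at 2³.
Subsequence B is 78, 85, 92, 99, 106, which is linear: a_n = 71 + 7·n.
Position 11 falls in subsequence A as its term 6, giving 343.

343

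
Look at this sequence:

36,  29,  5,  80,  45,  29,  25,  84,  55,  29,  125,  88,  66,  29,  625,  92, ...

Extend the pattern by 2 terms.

Taking every 4th term gives 4 separate tracks.
Stream A = 36, 45, 55, 66: the triangular numbers T_8, T_9, ….
Stream B = 29, 29, 29, 29: the constant sequence 29.
Stream C = 5, 25, 125, 625: geometric with ratio 5.
Stream D = 80, 84, 88, 92: linear: a_n = 76 + 4·n.
The 17th slot belongs to stream A; its 5th term is 78.
Position 18 falls in stream B as its term 5, giving 29.

78, 29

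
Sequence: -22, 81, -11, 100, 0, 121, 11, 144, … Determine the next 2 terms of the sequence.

22, 169

Taking every 2nd term gives 2 separate tracks.
Track A = -22, -11, 0, 11: adding 11 each time.
Track B = 81, 100, 121, 144: consecutive squares n² from n = 9.
Position 9 → track A, term 5 = 22.
Term 10 comes from track B (its 5th entry): 169.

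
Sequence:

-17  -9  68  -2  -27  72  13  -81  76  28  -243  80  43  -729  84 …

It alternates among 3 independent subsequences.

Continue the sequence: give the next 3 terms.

58, -2187, 88

Read the sequence 3 terms at a time; column i is its own pattern.
Stream A: -17, -2, 13, 28, 43 (adding 15 each time).
Stream B: -9, -27, -81, -243, -729 (multiplying by 3 each time).
Stream C: 68, 72, 76, 80, 84 (arithmetic with common difference +4).
Position 16 → stream A, term 6 = 58.
Term 17 comes from stream B (its 6th entry): -2187.
Position 18 falls in stream C as its term 6, giving 88.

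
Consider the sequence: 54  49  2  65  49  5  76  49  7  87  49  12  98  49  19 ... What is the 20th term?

Split by position mod 3: positions 1, 4, 7, … form one track, and each other residue class forms its own.
Subsequence A: 54, 65, 76, 87, 98. Arithmetic with common difference +11.
Subsequence B: 49, 49, 49, 49, 49. Always 49.
Subsequence C: 2, 5, 7, 12, 19. Each term equals the sum of the previous two.
The 20th slot belongs to subsequence B; its 7th term is 49.

49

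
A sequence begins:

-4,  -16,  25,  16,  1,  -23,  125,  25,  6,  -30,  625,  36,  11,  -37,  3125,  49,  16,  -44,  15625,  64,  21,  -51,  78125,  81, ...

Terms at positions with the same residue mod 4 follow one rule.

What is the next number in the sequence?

26

Split by position mod 4 into 4 tracks.
Track A: -4, 1, 6, 11, 16, 21 (adding 5 each time).
Track B: -16, -23, -30, -37, -44, -51 (subtracting 7 each time).
Track C: 25, 125, 625, 3125, 15625, 78125 (powers of 5).
Track D: 16, 25, 36, 49, 64, 81 (the squares 4², 5², 6², …).
Position 25 → track A, term 7 = 26.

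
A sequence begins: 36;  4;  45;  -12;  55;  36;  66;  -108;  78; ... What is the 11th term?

91

Positions 1, 3, 5, … form one subsequence and positions 2, 4, 6, … form another.
Subsequence A = 36, 45, 55, 66, 78: the triangular numbers T_8, T_9, ….
Subsequence B = 4, -12, 36, -108: a geometric progression (common ratio -3).
Term 11 comes from subsequence A (its 6th entry): 91.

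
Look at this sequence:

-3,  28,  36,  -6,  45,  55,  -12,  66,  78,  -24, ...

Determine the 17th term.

Positions follow the repeating pattern ABB; grouping by letter gives 2 tracks.
Track A: -3, -6, -12, -24 (geometric, ×2 each step).
Track B: 28, 36, 45, 55, 66, 78 (the triangular numbers T_7, T_8, …).
The 17th slot belongs to track B; its 11th term is 153.

153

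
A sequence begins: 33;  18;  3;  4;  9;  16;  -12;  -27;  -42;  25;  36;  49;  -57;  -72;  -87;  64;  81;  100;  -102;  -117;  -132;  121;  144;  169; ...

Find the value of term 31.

-192

Reading positions in blocks of 6 reveals the pattern AAABBB — 2 tracks woven together.
Track A is 33, 18, 3, -12, -27, -42, -57, -72, -87, -102, -117, -132, which is linear: a_n = 48 − 15·n.
Track B is 4, 9, 16, 25, 36, 49, 64, 81, 100, 121, 144, 169, which is perfect squares starting at 2².
The 31st slot belongs to track A; its 16th term is -192.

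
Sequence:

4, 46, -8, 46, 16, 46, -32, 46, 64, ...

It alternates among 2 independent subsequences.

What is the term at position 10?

46

Split by position mod 2 into 2 tracks.
Track A: 4, -8, 16, -32, 64. Geometric with ratio -2.
Track B: 46, 46, 46, 46. Always 46.
Position 10 falls in track B as its term 5, giving 46.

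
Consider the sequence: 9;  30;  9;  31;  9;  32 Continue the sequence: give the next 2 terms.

9, 33

Positions 1, 3, 5, … form one subsequence and positions 2, 4, 6, … form another.
Subsequence A: 9, 9, 9 — constant 9.
Subsequence B: 30, 31, 32 — arithmetic with common difference +1.
Position 7 falls in subsequence A as its term 4, giving 9.
The 8th slot belongs to subsequence B; its 4th term is 33.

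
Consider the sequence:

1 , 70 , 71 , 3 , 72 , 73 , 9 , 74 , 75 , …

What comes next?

27

Reading positions in blocks of 3 reveals the pattern ABB — 2 tracks woven together.
Track A is 1, 3, 9, which is powers of 3.
Track B is 70, 71, 72, 73, 74, 75, which is linear: a_n = 69 + n.
Position 10 → track A, term 4 = 27.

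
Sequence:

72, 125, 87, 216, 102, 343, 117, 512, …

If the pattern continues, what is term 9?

132

Taking every 2nd term gives 2 separate tracks.
Track A = 72, 87, 102, 117: linear: a_n = 57 + 15·n.
Track B = 125, 216, 343, 512: perfect cubes starting at 5³.
Position 9 falls in track A as its term 5, giving 132.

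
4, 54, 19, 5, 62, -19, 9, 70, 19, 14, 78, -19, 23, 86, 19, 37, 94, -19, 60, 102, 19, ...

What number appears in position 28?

Read the sequence 3 terms at a time; column i is its own pattern.
Stream A = 4, 5, 9, 14, 23, 37, 60: a Fibonacci-like recurrence a_n = a_{n-1} + a_{n-2}.
Stream B = 54, 62, 70, 78, 86, 94, 102: adding 8 each time.
Stream C = 19, -19, 19, -19, 19, -19, 19: alternating ±19.
The 28th slot belongs to stream A; its 10th term is 254.

254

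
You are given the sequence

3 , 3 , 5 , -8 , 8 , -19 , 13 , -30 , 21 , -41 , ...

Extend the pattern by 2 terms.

Positions 1, 3, 5, … form one subsequence and positions 2, 4, 6, … form another.
Track A: 3, 5, 8, 13, 21 (a Fibonacci-like recurrence a_n = a_{n-1} + a_{n-2}).
Track B: 3, -8, -19, -30, -41 (arithmetic with common difference −11).
Position 11 falls in track A as its term 6, giving 34.
Position 12 → track B, term 6 = -52.

34, -52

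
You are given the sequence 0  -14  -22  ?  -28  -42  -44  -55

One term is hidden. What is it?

-33

The slot pattern repeats as AABB (period 4), so there are 2 interleaved tracks.
Subsequence A: 0, -14, -28, -42 (arithmetic, step −14).
Subsequence B: -22, ?, -44, -55 (arithmetic, step −11).
The gap is subsequence B's term 2; the rule gives -33.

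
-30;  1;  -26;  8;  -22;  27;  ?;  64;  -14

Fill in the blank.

Taking every 2nd term gives 2 separate tracks.
Track A is -30, -26, -22, ?, -14, which is arithmetic, step +4.
Track B is 1, 8, 27, 64, which is perfect cubes starting at 1³.
So the missing entry in track A is -18.

-18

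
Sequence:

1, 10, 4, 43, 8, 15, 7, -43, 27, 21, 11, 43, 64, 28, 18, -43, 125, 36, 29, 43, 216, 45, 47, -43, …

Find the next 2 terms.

343, 55

Read the sequence 4 terms at a time; column i is its own pattern.
Stream A is 1, 8, 27, 64, 125, 216, which is perfect cubes starting at 1³.
Stream B is 10, 15, 21, 28, 36, 45, which is triangular numbers starting at T_4.
Stream C is 4, 7, 11, 18, 29, 47, which is a Fibonacci-like recurrence a_n = a_{n-1} + a_{n-2}.
Stream D is 43, -43, 43, -43, 43, -43, which is alternating ±43.
The 25th slot belongs to stream A; its 7th term is 343.
Term 26 comes from stream B (its 7th entry): 55.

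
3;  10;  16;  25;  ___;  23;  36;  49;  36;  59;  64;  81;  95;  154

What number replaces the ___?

13

Reading positions in blocks of 4 reveals the pattern AABB — 2 tracks woven together.
Track A is 3, 10, ?, 23, 36, 59, 95, 154, which is each term equals the sum of the previous two.
Track B is 16, 25, 36, 49, 64, 81, which is the squares 4², 5², 6², ….
So the missing entry in track A is 13.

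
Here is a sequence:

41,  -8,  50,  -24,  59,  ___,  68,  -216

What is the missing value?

-72

The terms cycle through 2 interleaved subsequences.
Track A = 41, 50, 59, 68: arithmetic with common difference +9.
Track B = -8, -24, ?, -216: geometric, ×3 each step.
Filling track B at index 3 by its rule yields -72.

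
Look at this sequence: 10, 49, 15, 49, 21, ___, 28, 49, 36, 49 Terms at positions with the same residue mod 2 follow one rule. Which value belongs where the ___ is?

49

Odd-indexed and even-indexed terms follow separate rules.
Subsequence A: 10, 15, 21, 28, 36 (triangular numbers n(n+1)/2 for n = 4, 5, …).
Subsequence B: 49, 49, ?, 49, 49 (always 49).
So the missing entry in subsequence B is 49.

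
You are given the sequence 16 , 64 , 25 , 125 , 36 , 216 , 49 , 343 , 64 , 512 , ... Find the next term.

81

Positions 1, 3, 5, … form one subsequence and positions 2, 4, 6, … form another.
Subsequence A: 16, 25, 36, 49, 64 (the squares 4², 5², 6², …).
Subsequence B: 64, 125, 216, 343, 512 (the cubes 4³, 5³, 6³, …).
Term 11 comes from subsequence A (its 6th entry): 81.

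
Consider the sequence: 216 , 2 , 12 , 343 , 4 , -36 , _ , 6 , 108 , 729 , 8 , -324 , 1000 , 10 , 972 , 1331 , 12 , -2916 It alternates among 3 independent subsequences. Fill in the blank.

512

Read the sequence 3 terms at a time; column i is its own pattern.
Subsequence A = 216, 343, ?, 729, 1000, 1331: the cubes 6³, 7³, 8³, ….
Subsequence B = 2, 4, 6, 8, 10, 12: adding 2 each time.
Subsequence C = 12, -36, 108, -324, 972, -2916: multiplying by -3 each time.
So the missing entry in subsequence A is 512.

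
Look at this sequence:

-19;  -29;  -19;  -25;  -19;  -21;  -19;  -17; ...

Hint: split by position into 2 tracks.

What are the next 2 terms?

-19, -13

Split by position mod 2 into 2 tracks.
Stream A: -19, -19, -19, -19 — the constant sequence -19.
Stream B: -29, -25, -21, -17 — arithmetic, step +4.
Position 9 falls in stream A as its term 5, giving -19.
Position 10 falls in stream B as its term 5, giving -13.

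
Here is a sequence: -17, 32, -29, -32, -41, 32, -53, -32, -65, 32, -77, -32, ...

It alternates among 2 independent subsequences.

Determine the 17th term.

-113

Positions 1, 3, 5, … form one subsequence and positions 2, 4, 6, … form another.
Track A is -17, -29, -41, -53, -65, -77, which is arithmetic, step −12.
Track B is 32, -32, 32, -32, 32, -32, which is oscillating between 32 and -32.
The 17th slot belongs to track A; its 9th term is -113.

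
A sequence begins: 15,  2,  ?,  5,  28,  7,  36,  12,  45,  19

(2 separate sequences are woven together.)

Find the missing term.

21

Taking every 2nd term gives 2 separate tracks.
Track A = 15, ?, 28, 36, 45: triangular numbers starting at T_5.
Track B = 2, 5, 7, 12, 19: each term equals the sum of the previous two.
Filling track A at index 2 by its rule yields 21.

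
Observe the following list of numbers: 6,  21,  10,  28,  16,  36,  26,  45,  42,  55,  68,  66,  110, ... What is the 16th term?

Taking every 2nd term gives 2 separate tracks.
Subsequence A: 6, 10, 16, 26, 42, 68, 110 — a Fibonacci-like recurrence a_n = a_{n-1} + a_{n-2}.
Subsequence B: 21, 28, 36, 45, 55, 66 — triangular numbers starting at T_6.
The 16th slot belongs to subsequence B; its 8th term is 91.

91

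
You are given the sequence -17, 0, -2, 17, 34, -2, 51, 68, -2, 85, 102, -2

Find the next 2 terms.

119, 136

Reading positions in blocks of 3 reveals the pattern AAB — 2 tracks woven together.
Subsequence A: -17, 0, 17, 34, 51, 68, 85, 102 (arithmetic with common difference +17).
Subsequence B: -2, -2, -2, -2 (always -2).
The 13th slot belongs to subsequence A; its 9th term is 119.
The 14th slot belongs to subsequence A; its 10th term is 136.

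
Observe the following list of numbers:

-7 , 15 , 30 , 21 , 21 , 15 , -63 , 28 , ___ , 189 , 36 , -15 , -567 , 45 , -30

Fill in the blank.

Read the sequence 3 terms at a time; column i is its own pattern.
Stream A = -7, 21, -63, 189, -567: geometric with ratio -3.
Stream B = 15, 21, 28, 36, 45: triangular numbers n(n+1)/2 for n = 5, 6, ….
Stream C = 30, 15, ?, -15, -30: arithmetic, step −15.
Stream C's pattern makes the blank 0.

0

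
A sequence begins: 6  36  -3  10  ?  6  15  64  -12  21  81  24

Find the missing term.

Read the sequence 3 terms at a time; column i is its own pattern.
Track A is 6, 10, 15, 21, which is triangular numbers starting at T_3.
Track B is 36, ?, 64, 81, which is the squares 6², 7², 8², ….
Track C is -3, 6, -12, 24, which is multiplying by -2 each time.
The gap is track B's term 2; the rule gives 49.

49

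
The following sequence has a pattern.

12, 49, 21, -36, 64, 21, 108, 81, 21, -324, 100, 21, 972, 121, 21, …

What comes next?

-2916

Split by position mod 3: positions 1, 4, 7, … form one track, and each other residue class forms its own.
Track A: 12, -36, 108, -324, 972 (a geometric progression (common ratio -3)).
Track B: 49, 64, 81, 100, 121 (perfect squares starting at 7²).
Track C: 21, 21, 21, 21, 21 (constant 21).
Position 16 → track A, term 6 = -2916.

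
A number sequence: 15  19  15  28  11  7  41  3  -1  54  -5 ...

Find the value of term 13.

Reading positions in blocks of 3 reveals the pattern ABB — 2 tracks woven together.
Track A: 15, 28, 41, 54 — arithmetic, step +13.
Track B: 19, 15, 11, 7, 3, -1, -5 — subtracting 4 each time.
Term 13 comes from track A (its 5th entry): 67.

67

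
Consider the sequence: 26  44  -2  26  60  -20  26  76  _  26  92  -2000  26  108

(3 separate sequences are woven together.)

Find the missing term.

Read the sequence 3 terms at a time; column i is its own pattern.
Track A is 26, 26, 26, 26, 26, which is the constant sequence 26.
Track B is 44, 60, 76, 92, 108, which is linear: a_n = 28 + 16·n.
Track C is -2, -20, ?, -2000, which is a geometric progression (common ratio 10).
Track C's pattern makes the blank -200.

-200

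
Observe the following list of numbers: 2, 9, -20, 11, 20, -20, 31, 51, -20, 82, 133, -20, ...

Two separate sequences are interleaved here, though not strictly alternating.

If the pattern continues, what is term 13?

Reading positions in blocks of 3 reveals the pattern AAB — 2 tracks woven together.
Track A: 2, 9, 11, 20, 31, 51, 82, 133 (each term equals the sum of the previous two).
Track B: -20, -20, -20, -20 (constant -20).
Position 13 → track A, term 9 = 215.

215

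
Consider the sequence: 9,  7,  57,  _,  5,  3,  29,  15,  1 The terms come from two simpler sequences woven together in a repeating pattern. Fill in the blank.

43

Positions follow the repeating pattern AABB; grouping by letter gives 2 tracks.
Track A: 9, 7, 5, 3, 1 — arithmetic, step −2.
Track B: 57, ?, 29, 15 — arithmetic with common difference −14.
Track B's pattern makes the blank 43.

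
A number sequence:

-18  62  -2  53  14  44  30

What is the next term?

35

Positions 1, 3, 5, … form one subsequence and positions 2, 4, 6, … form another.
Stream A: -18, -2, 14, 30 — arithmetic, step +16.
Stream B: 62, 53, 44 — arithmetic, step −9.
Position 8 → stream B, term 4 = 35.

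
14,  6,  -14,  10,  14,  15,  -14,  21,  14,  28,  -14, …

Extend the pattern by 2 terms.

36, 14

Odd-indexed and even-indexed terms follow separate rules.
Track A is 14, -14, 14, -14, 14, -14, which is alternating ±14.
Track B is 6, 10, 15, 21, 28, which is triangular numbers n(n+1)/2 for n = 3, 4, ….
Term 12 comes from track B (its 6th entry): 36.
Position 13 → track A, term 7 = 14.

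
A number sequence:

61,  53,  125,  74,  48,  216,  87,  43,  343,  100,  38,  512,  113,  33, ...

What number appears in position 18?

1000

Split by position mod 3 into 3 tracks.
Track A: 61, 74, 87, 100, 113 — linear: a_n = 48 + 13·n.
Track B: 53, 48, 43, 38, 33 — arithmetic with common difference −5.
Track C: 125, 216, 343, 512 — the cubes 5³, 6³, 7³, ….
Position 18 → track C, term 6 = 1000.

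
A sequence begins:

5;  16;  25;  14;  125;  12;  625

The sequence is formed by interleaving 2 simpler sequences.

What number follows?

10

The terms cycle through 2 interleaved subsequences.
Subsequence A is 5, 25, 125, 625, which is multiplying by 5 each time.
Subsequence B is 16, 14, 12, which is linear: a_n = 18 − 2·n.
The 8th slot belongs to subsequence B; its 4th term is 10.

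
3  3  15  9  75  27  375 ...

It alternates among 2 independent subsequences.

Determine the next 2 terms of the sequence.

81, 1875

The terms cycle through 2 interleaved subsequences.
Stream A: 3, 15, 75, 375. Geometric, ×5 each step.
Stream B: 3, 9, 27. Powers 3^1, 3^2, 3^3, ….
Position 8 falls in stream B as its term 4, giving 81.
The 9th slot belongs to stream A; its 5th term is 1875.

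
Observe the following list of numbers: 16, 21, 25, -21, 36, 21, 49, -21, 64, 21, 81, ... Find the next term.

-21

Taking every 2nd term gives 2 separate tracks.
Stream A = 16, 25, 36, 49, 64, 81: the squares 4², 5², 6², ….
Stream B = 21, -21, 21, -21, 21: alternating ±21.
The 12th slot belongs to stream B; its 6th term is -21.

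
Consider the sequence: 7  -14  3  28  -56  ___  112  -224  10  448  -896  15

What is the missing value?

6

Reading positions in blocks of 3 reveals the pattern AAB — 2 tracks woven together.
Stream A: 7, -14, 28, -56, 112, -224, 448, -896. Geometric, ×-2 each step.
Stream B: 3, ?, 10, 15. Triangular numbers starting at T_2.
Stream B's pattern makes the blank 6.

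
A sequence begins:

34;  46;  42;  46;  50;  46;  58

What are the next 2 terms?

Odd-indexed and even-indexed terms follow separate rules.
Track A: 34, 42, 50, 58 (linear: a_n = 26 + 8·n).
Track B: 46, 46, 46 (constant 46).
The 8th slot belongs to track B; its 4th term is 46.
The 9th slot belongs to track A; its 5th term is 66.

46, 66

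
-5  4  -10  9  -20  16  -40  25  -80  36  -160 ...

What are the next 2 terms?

The terms cycle through 2 interleaved subsequences.
Track A: -5, -10, -20, -40, -80, -160 (a geometric progression (common ratio 2)).
Track B: 4, 9, 16, 25, 36 (the squares 2², 3², 4², …).
The 12th slot belongs to track B; its 6th term is 49.
Position 13 falls in track A as its term 7, giving -320.

49, -320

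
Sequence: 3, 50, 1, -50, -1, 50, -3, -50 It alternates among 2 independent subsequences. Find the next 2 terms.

Odd-indexed and even-indexed terms follow separate rules.
Track A is 3, 1, -1, -3, which is arithmetic, step −2.
Track B is 50, -50, 50, -50, which is alternating ±50.
Term 9 comes from track A (its 5th entry): -5.
Position 10 falls in track B as its term 5, giving 50.

-5, 50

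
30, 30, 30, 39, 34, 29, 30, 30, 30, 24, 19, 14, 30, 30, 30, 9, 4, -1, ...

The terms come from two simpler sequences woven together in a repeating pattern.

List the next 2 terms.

The slot pattern repeats as AAABBB (period 6), so there are 2 interleaved tracks.
Subsequence A = 30, 30, 30, 30, 30, 30, 30, 30, 30: always 30.
Subsequence B = 39, 34, 29, 24, 19, 14, 9, 4, -1: arithmetic with common difference −5.
Term 19 comes from subsequence A (its 10th entry): 30.
Position 20 → subsequence A, term 11 = 30.

30, 30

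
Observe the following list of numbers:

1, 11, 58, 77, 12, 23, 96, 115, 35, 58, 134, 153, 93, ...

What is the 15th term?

Reading positions in blocks of 4 reveals the pattern AABB — 2 tracks woven together.
Track A = 1, 11, 12, 23, 35, 58, 93: each term equals the sum of the previous two.
Track B = 58, 77, 96, 115, 134, 153: adding 19 each time.
Position 15 falls in track B as its term 7, giving 172.

172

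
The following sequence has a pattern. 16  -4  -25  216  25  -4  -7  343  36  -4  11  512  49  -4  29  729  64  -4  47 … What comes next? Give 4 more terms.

Split by position mod 4 into 4 tracks.
Stream A: 16, 25, 36, 49, 64 — the squares 4², 5², 6², ….
Stream B: -4, -4, -4, -4, -4 — always -4.
Stream C: -25, -7, 11, 29, 47 — linear: a_n = -43 + 18·n.
Stream D: 216, 343, 512, 729 — consecutive cubes n³ from n = 6.
The 20th slot belongs to stream D; its 5th term is 1000.
The 21st slot belongs to stream A; its 6th term is 81.
Position 22 → stream B, term 6 = -4.
The 23rd slot belongs to stream C; its 6th term is 65.

1000, 81, -4, 65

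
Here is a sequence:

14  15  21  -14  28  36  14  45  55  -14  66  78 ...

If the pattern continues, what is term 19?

Positions follow the repeating pattern ABB; grouping by letter gives 2 tracks.
Track A = 14, -14, 14, -14: alternating ±14.
Track B = 15, 21, 28, 36, 45, 55, 66, 78: triangular numbers starting at T_5.
The 19th slot belongs to track A; its 7th term is 14.

14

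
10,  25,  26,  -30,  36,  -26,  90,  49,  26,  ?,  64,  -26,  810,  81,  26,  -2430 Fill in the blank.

-270

The terms cycle through 3 interleaved subsequences.
Track A = 10, -30, 90, ?, 810, -2430: geometric, ×-3 each step.
Track B = 25, 36, 49, 64, 81: perfect squares starting at 5².
Track C = 26, -26, 26, -26, 26: alternating ±26.
So the missing entry in track A is -270.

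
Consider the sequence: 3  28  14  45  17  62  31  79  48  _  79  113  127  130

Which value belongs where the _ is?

Odd-indexed and even-indexed terms follow separate rules.
Track A: 3, 14, 17, 31, 48, 79, 127 (Fibonacci-style (each term is the sum of the two before it)).
Track B: 28, 45, 62, 79, ?, 113, 130 (linear: a_n = 11 + 17·n).
So the missing entry in track B is 96.

96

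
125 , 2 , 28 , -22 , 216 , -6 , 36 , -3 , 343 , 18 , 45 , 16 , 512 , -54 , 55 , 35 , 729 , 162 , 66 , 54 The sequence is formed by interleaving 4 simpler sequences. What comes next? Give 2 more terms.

The terms cycle through 4 interleaved subsequences.
Track A: 125, 216, 343, 512, 729 (consecutive cubes n³ from n = 5).
Track B: 2, -6, 18, -54, 162 (geometric, ×-3 each step).
Track C: 28, 36, 45, 55, 66 (triangular numbers n(n+1)/2 for n = 7, 8, …).
Track D: -22, -3, 16, 35, 54 (arithmetic, step +19).
Position 21 → track A, term 6 = 1000.
The 22nd slot belongs to track B; its 6th term is -486.

1000, -486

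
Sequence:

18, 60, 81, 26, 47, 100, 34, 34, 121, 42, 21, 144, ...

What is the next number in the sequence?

50

Split by position mod 3 into 3 tracks.
Track A: 18, 26, 34, 42. Adding 8 each time.
Track B: 60, 47, 34, 21. Arithmetic with common difference −13.
Track C: 81, 100, 121, 144. The squares 9², 10², 11², ….
The 13th slot belongs to track A; its 5th term is 50.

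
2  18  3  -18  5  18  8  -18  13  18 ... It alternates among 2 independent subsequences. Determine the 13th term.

34

Split by position mod 2 into 2 tracks.
Stream A: 2, 3, 5, 8, 13 (each term equals the sum of the previous two).
Stream B: 18, -18, 18, -18, 18 (the oscillation 18·(−1)^(n+1)).
The 13th slot belongs to stream A; its 7th term is 34.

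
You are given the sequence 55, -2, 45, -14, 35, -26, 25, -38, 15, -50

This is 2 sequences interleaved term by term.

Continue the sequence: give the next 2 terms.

5, -62

Positions 1, 3, 5, … form one subsequence and positions 2, 4, 6, … form another.
Track A = 55, 45, 35, 25, 15: subtracting 10 each time.
Track B = -2, -14, -26, -38, -50: arithmetic, step −12.
Position 11 falls in track A as its term 6, giving 5.
Term 12 comes from track B (its 6th entry): -62.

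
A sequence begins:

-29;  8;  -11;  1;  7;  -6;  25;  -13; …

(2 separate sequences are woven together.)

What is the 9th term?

43

Positions 1, 3, 5, … form one subsequence and positions 2, 4, 6, … form another.
Track A: -29, -11, 7, 25 (adding 18 each time).
Track B: 8, 1, -6, -13 (linear: a_n = 15 − 7·n).
Position 9 → track A, term 5 = 43.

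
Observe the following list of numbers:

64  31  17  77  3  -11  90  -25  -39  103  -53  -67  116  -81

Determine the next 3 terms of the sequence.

-95, 129, -109

Reading positions in blocks of 3 reveals the pattern ABB — 2 tracks woven together.
Subsequence A = 64, 77, 90, 103, 116: adding 13 each time.
Subsequence B = 31, 17, 3, -11, -25, -39, -53, -67, -81: arithmetic with common difference −14.
Position 15 falls in subsequence B as its term 10, giving -95.
Position 16 → subsequence A, term 6 = 129.
Position 17 falls in subsequence B as its term 11, giving -109.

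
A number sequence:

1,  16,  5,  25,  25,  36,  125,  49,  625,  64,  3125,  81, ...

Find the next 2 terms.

15625, 100

Taking every 2nd term gives 2 separate tracks.
Track A = 1, 5, 25, 125, 625, 3125: powers of 5.
Track B = 16, 25, 36, 49, 64, 81: perfect squares starting at 4².
Position 13 → track A, term 7 = 15625.
The 14th slot belongs to track B; its 7th term is 100.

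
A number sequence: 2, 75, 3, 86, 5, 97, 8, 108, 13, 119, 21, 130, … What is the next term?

The terms cycle through 2 interleaved subsequences.
Stream A = 2, 3, 5, 8, 13, 21: Fibonacci-style (each term is the sum of the two before it).
Stream B = 75, 86, 97, 108, 119, 130: adding 11 each time.
Position 13 falls in stream A as its term 7, giving 34.

34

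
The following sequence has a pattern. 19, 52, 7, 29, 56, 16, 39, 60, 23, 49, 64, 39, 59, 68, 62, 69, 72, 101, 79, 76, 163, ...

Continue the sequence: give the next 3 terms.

89, 80, 264

Read the sequence 3 terms at a time; column i is its own pattern.
Track A = 19, 29, 39, 49, 59, 69, 79: arithmetic, step +10.
Track B = 52, 56, 60, 64, 68, 72, 76: arithmetic, step +4.
Track C = 7, 16, 23, 39, 62, 101, 163: a Fibonacci-like recurrence a_n = a_{n-1} + a_{n-2}.
The 22nd slot belongs to track A; its 8th term is 89.
Position 23 falls in track B as its term 8, giving 80.
Term 24 comes from track C (its 8th entry): 264.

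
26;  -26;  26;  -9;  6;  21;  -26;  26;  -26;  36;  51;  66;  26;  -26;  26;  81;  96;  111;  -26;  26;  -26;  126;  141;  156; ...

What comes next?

26

The slot pattern repeats as AAABBB (period 6), so there are 2 interleaved tracks.
Stream A: 26, -26, 26, -26, 26, -26, 26, -26, 26, -26, 26, -26 (the oscillation 26·(−1)^(n+1)).
Stream B: -9, 6, 21, 36, 51, 66, 81, 96, 111, 126, 141, 156 (linear: a_n = -24 + 15·n).
Term 25 comes from stream A (its 13th entry): 26.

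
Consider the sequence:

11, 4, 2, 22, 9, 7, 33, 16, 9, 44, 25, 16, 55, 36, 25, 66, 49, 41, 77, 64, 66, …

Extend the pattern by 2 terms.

88, 81

Split by position mod 3 into 3 tracks.
Stream A is 11, 22, 33, 44, 55, 66, 77, which is arithmetic with common difference +11.
Stream B is 4, 9, 16, 25, 36, 49, 64, which is perfect squares starting at 2².
Stream C is 2, 7, 9, 16, 25, 41, 66, which is Fibonacci-style (each term is the sum of the two before it).
Position 22 falls in stream A as its term 8, giving 88.
Term 23 comes from stream B (its 8th entry): 81.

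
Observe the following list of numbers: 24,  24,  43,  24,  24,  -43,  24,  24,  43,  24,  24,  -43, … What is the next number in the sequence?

24

Positions follow the repeating pattern AAB; grouping by letter gives 2 tracks.
Stream A: 24, 24, 24, 24, 24, 24, 24, 24. The constant sequence 24.
Stream B: 43, -43, 43, -43. The oscillation 43·(−1)^(n+1).
Position 13 falls in stream A as its term 9, giving 24.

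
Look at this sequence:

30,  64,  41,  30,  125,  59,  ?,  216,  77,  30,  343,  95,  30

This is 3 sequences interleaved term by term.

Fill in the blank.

The terms cycle through 3 interleaved subsequences.
Stream A is 30, 30, ?, 30, 30, which is the constant sequence 30.
Stream B is 64, 125, 216, 343, which is consecutive cubes n³ from n = 4.
Stream C is 41, 59, 77, 95, which is linear: a_n = 23 + 18·n.
Filling stream A at index 3 by its rule yields 30.

30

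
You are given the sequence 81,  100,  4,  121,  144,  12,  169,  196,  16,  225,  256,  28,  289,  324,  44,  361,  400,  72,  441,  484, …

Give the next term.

116

Positions follow the repeating pattern AAB; grouping by letter gives 2 tracks.
Track A: 81, 100, 121, 144, 169, 196, 225, 256, 289, 324, 361, 400, 441, 484. Perfect squares starting at 9².
Track B: 4, 12, 16, 28, 44, 72. A Fibonacci-like recurrence a_n = a_{n-1} + a_{n-2}.
Position 21 → track B, term 7 = 116.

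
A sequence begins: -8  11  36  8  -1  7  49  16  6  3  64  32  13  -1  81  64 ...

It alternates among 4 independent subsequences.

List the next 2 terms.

20, -5

Split by position mod 4: positions 1, 5, 9, … form one track, and each other residue class forms its own.
Stream A = -8, -1, 6, 13: linear: a_n = -15 + 7·n.
Stream B = 11, 7, 3, -1: arithmetic with common difference −4.
Stream C = 36, 49, 64, 81: the squares 6², 7², 8², ….
Stream D = 8, 16, 32, 64: powers 2^3, 2^4, 2^5, ….
The 17th slot belongs to stream A; its 5th term is 20.
Position 18 → stream B, term 5 = -5.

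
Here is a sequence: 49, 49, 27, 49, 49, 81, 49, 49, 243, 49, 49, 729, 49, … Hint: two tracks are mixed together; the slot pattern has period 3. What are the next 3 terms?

49, 2187, 49

The slot pattern repeats as AAB (period 3), so there are 2 interleaved tracks.
Stream A is 49, 49, 49, 49, 49, 49, 49, 49, 49, which is constant 49.
Stream B is 27, 81, 243, 729, which is successive powers of 3.
Term 14 comes from stream A (its 10th entry): 49.
Position 15 falls in stream B as its term 5, giving 2187.
The 16th slot belongs to stream A; its 11th term is 49.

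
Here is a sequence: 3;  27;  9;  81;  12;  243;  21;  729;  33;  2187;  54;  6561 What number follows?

Odd-indexed and even-indexed terms follow separate rules.
Track A: 3, 9, 12, 21, 33, 54 — a Fibonacci-like recurrence a_n = a_{n-1} + a_{n-2}.
Track B: 27, 81, 243, 729, 2187, 6561 — successive powers of 3.
Term 13 comes from track A (its 7th entry): 87.

87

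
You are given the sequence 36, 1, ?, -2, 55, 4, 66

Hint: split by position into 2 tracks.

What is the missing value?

Positions 1, 3, 5, … form one subsequence and positions 2, 4, 6, … form another.
Track A: 36, ?, 55, 66 (triangular numbers starting at T_8).
Track B: 1, -2, 4 (a geometric progression (common ratio -2)).
Track A's pattern makes the blank 45.

45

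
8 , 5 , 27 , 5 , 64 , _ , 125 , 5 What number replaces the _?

5

Positions 1, 3, 5, … form one subsequence and positions 2, 4, 6, … form another.
Subsequence A: 8, 27, 64, 125. The cubes 2³, 3³, 4³, ….
Subsequence B: 5, 5, ?, 5. The constant sequence 5.
So the missing entry in subsequence B is 5.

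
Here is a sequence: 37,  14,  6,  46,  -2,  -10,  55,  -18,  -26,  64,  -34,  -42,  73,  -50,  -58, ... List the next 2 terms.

82, -66

The slot pattern repeats as ABB (period 3), so there are 2 interleaved tracks.
Track A: 37, 46, 55, 64, 73 (adding 9 each time).
Track B: 14, 6, -2, -10, -18, -26, -34, -42, -50, -58 (arithmetic with common difference −8).
Term 16 comes from track A (its 6th entry): 82.
The 17th slot belongs to track B; its 11th term is -66.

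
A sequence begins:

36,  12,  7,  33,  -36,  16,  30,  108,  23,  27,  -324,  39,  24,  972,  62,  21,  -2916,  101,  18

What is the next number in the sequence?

Taking every 3rd term gives 3 separate tracks.
Track A: 36, 33, 30, 27, 24, 21, 18 (linear: a_n = 39 − 3·n).
Track B: 12, -36, 108, -324, 972, -2916 (a geometric progression (common ratio -3)).
Track C: 7, 16, 23, 39, 62, 101 (a Fibonacci-like recurrence a_n = a_{n-1} + a_{n-2}).
The 20th slot belongs to track B; its 7th term is 8748.

8748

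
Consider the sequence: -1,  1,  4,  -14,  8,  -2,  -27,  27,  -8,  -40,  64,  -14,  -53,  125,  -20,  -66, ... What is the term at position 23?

The terms cycle through 3 interleaved subsequences.
Subsequence A is -1, -14, -27, -40, -53, -66, which is subtracting 13 each time.
Subsequence B is 1, 8, 27, 64, 125, which is the cubes 1³, 2³, 3³, ….
Subsequence C is 4, -2, -8, -14, -20, which is subtracting 6 each time.
Term 23 comes from subsequence B (its 8th entry): 512.

512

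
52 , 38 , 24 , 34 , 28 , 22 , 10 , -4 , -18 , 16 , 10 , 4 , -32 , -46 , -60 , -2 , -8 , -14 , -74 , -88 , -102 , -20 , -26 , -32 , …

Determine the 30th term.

The slot pattern repeats as AAABBB (period 6), so there are 2 interleaved tracks.
Stream A = 52, 38, 24, 10, -4, -18, -32, -46, -60, -74, -88, -102: linear: a_n = 66 − 14·n.
Stream B = 34, 28, 22, 16, 10, 4, -2, -8, -14, -20, -26, -32: arithmetic with common difference −6.
The 30th slot belongs to stream B; its 15th term is -50.

-50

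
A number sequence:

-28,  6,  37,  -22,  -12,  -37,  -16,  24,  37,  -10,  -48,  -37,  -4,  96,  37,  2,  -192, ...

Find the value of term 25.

20

The terms cycle through 3 interleaved subsequences.
Stream A = -28, -22, -16, -10, -4, 2: linear: a_n = -34 + 6·n.
Stream B = 6, -12, 24, -48, 96, -192: multiplying by -2 each time.
Stream C = 37, -37, 37, -37, 37: oscillating between 37 and -37.
Position 25 → stream A, term 9 = 20.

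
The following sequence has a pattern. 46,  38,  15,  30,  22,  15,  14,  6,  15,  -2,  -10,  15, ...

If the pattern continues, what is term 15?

15

Reading positions in blocks of 3 reveals the pattern AAB — 2 tracks woven together.
Track A is 46, 38, 30, 22, 14, 6, -2, -10, which is subtracting 8 each time.
Track B is 15, 15, 15, 15, which is always 15.
Position 15 falls in track B as its term 5, giving 15.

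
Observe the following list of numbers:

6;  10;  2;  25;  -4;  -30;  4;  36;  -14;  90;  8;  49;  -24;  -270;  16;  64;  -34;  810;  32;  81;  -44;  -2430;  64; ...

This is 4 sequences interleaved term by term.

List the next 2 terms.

Split by position mod 4: positions 1, 5, 9, … form one track, and each other residue class forms its own.
Track A: 6, -4, -14, -24, -34, -44 (subtracting 10 each time).
Track B: 10, -30, 90, -270, 810, -2430 (geometric with ratio -3).
Track C: 2, 4, 8, 16, 32, 64 (powers of 2).
Track D: 25, 36, 49, 64, 81 (the squares 5², 6², 7², …).
Position 24 → track D, term 6 = 100.
Position 25 → track A, term 7 = -54.

100, -54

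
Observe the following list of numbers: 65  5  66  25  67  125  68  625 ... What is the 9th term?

The terms cycle through 2 interleaved subsequences.
Track A: 65, 66, 67, 68 — arithmetic, step +1.
Track B: 5, 25, 125, 625 — powers 5^1, 5^2, 5^3, ….
Position 9 falls in track A as its term 5, giving 69.

69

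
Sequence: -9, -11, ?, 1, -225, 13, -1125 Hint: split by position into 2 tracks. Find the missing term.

Positions 1, 3, 5, … form one subsequence and positions 2, 4, 6, … form another.
Subsequence A is -9, ?, -225, -1125, which is a geometric progression (common ratio 5).
Subsequence B is -11, 1, 13, which is arithmetic with common difference +12.
Filling subsequence A at index 2 by its rule yields -45.

-45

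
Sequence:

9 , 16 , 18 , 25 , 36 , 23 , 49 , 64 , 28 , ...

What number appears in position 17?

196

Reading positions in blocks of 3 reveals the pattern AAB — 2 tracks woven together.
Stream A: 9, 16, 25, 36, 49, 64 (the squares 3², 4², 5², …).
Stream B: 18, 23, 28 (linear: a_n = 13 + 5·n).
Position 17 falls in stream A as its term 12, giving 196.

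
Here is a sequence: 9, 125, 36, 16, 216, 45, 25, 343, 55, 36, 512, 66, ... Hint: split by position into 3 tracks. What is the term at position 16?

64

Split by position mod 3: positions 1, 4, 7, … form one track, and each other residue class forms its own.
Track A: 9, 16, 25, 36 (consecutive squares n² from n = 3).
Track B: 125, 216, 343, 512 (consecutive cubes n³ from n = 5).
Track C: 36, 45, 55, 66 (triangular numbers starting at T_8).
Term 16 comes from track A (its 6th entry): 64.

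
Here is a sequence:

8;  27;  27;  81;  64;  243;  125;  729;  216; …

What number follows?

Positions 1, 3, 5, … form one subsequence and positions 2, 4, 6, … form another.
Subsequence A = 8, 27, 64, 125, 216: consecutive cubes n³ from n = 2.
Subsequence B = 27, 81, 243, 729: powers of 3.
The 10th slot belongs to subsequence B; its 5th term is 2187.

2187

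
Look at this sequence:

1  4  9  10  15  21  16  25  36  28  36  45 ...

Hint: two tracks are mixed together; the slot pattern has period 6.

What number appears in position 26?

196

Positions follow the repeating pattern AAABBB; grouping by letter gives 2 tracks.
Track A = 1, 4, 9, 16, 25, 36: the squares 1², 2², 3², ….
Track B = 10, 15, 21, 28, 36, 45: triangular numbers starting at T_4.
Term 26 comes from track A (its 14th entry): 196.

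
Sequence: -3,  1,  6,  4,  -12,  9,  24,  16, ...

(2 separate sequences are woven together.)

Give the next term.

Odd-indexed and even-indexed terms follow separate rules.
Subsequence A = -3, 6, -12, 24: a geometric progression (common ratio -2).
Subsequence B = 1, 4, 9, 16: the squares 1², 2², 3², ….
Term 9 comes from subsequence A (its 5th entry): -48.

-48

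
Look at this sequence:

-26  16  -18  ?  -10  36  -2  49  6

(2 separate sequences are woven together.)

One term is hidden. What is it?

25

Taking every 2nd term gives 2 separate tracks.
Track A: -26, -18, -10, -2, 6 — linear: a_n = -34 + 8·n.
Track B: 16, ?, 36, 49 — perfect squares starting at 4².
Filling track B at index 2 by its rule yields 25.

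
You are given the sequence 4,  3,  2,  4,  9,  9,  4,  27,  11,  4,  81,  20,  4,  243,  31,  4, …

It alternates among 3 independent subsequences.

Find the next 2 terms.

The terms cycle through 3 interleaved subsequences.
Stream A: 4, 4, 4, 4, 4, 4 — constant 4.
Stream B: 3, 9, 27, 81, 243 — multiplying by 3 each time.
Stream C: 2, 9, 11, 20, 31 — a Fibonacci-like recurrence a_n = a_{n-1} + a_{n-2}.
Position 17 falls in stream B as its term 6, giving 729.
Position 18 falls in stream C as its term 6, giving 51.

729, 51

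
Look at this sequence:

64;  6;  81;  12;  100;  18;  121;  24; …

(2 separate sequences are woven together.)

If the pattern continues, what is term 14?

42

Split by position mod 2 into 2 tracks.
Track A = 64, 81, 100, 121: the squares 8², 9², 10², ….
Track B = 6, 12, 18, 24: linear: a_n = 6·n.
Position 14 falls in track B as its term 7, giving 42.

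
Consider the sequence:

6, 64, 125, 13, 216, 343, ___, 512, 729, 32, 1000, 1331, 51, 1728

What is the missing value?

Positions follow the repeating pattern ABB; grouping by letter gives 2 tracks.
Subsequence A: 6, 13, ?, 32, 51 (Fibonacci-style (each term is the sum of the two before it)).
Subsequence B: 64, 125, 216, 343, 512, 729, 1000, 1331, 1728 (consecutive cubes n³ from n = 4).
So the missing entry in subsequence A is 19.

19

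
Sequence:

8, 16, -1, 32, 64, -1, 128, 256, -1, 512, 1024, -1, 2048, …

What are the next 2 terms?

4096, -1

The slot pattern repeats as AAB (period 3), so there are 2 interleaved tracks.
Track A = 8, 16, 32, 64, 128, 256, 512, 1024, 2048: powers of 2.
Track B = -1, -1, -1, -1: constant -1.
Position 14 → track A, term 10 = 4096.
Term 15 comes from track B (its 5th entry): -1.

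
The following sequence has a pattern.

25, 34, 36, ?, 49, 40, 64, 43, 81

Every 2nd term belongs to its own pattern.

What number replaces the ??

Taking every 2nd term gives 2 separate tracks.
Stream A is 25, 36, 49, 64, 81, which is perfect squares starting at 5².
Stream B is 34, ?, 40, 43, which is arithmetic, step +3.
Filling stream B at index 2 by its rule yields 37.

37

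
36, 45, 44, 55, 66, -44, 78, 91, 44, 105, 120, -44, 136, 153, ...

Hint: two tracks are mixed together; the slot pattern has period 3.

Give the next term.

The slot pattern repeats as AAB (period 3), so there are 2 interleaved tracks.
Track A: 36, 45, 55, 66, 78, 91, 105, 120, 136, 153. Triangular numbers n(n+1)/2 for n = 8, 9, ….
Track B: 44, -44, 44, -44. Oscillating between 44 and -44.
The 15th slot belongs to track B; its 5th term is 44.

44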